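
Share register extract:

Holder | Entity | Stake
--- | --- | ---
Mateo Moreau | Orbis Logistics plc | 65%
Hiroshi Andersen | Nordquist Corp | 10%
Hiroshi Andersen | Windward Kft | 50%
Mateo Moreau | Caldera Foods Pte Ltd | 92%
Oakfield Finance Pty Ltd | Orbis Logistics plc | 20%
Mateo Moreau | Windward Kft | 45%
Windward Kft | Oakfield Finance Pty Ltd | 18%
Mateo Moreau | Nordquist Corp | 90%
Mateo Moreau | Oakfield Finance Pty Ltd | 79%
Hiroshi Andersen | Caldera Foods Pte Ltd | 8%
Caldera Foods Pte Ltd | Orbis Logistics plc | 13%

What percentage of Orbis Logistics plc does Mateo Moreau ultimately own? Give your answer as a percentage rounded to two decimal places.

94.38%

Mateo reaches Orbis along 4 paths.
Via Oakfield: 79% × 20% = 15.8%.
Via Windward → Oakfield: 45% × 18% × 20% = 1.62%.
Direct stake: 65% = 65%.
Via Caldera: 92% × 13% = 11.96%.
Total: 15.8% + 1.62% + 65% + 11.96% = 94.38%.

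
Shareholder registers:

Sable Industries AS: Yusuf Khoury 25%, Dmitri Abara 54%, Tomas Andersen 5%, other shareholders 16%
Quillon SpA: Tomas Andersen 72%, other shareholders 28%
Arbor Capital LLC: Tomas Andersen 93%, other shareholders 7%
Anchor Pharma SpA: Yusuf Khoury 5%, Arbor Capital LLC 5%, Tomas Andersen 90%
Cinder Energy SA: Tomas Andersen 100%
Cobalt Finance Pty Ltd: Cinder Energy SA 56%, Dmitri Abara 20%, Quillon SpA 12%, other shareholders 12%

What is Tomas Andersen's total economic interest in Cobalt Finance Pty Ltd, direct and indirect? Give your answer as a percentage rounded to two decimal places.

64.64%

Tomas reaches Cobalt along 2 paths.
Via Cinder: 100% × 56% = 56%.
Via Quillon: 72% × 12% = 8.64%.
Total: 56% + 8.64% = 64.64%.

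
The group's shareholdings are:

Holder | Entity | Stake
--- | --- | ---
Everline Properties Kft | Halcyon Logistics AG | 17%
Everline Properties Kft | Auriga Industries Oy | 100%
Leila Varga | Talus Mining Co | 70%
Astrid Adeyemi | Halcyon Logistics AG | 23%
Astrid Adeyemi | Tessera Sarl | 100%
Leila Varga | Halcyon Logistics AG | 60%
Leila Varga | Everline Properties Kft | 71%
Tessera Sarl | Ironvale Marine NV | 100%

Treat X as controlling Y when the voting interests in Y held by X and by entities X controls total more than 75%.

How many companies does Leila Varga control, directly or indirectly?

Leila's largest direct stake is 71% in Everline, which does not meet the threshold.
Leila controls 0 companies.

0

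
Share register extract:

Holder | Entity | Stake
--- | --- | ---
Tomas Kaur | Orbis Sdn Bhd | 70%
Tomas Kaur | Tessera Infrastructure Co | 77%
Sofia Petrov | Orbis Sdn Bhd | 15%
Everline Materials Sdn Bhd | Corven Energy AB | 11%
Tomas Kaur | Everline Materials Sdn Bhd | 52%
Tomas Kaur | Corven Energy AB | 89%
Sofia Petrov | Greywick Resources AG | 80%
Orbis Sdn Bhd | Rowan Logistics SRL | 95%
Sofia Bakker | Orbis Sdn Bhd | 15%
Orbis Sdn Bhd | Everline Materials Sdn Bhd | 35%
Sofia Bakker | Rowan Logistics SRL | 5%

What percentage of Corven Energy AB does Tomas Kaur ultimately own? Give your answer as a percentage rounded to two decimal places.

97.42%

Tomas reaches Corven along 3 paths.
Direct stake: 89% = 89%.
Via Orbis → Everline: 70% × 35% × 11% = 2.695%.
Via Everline: 52% × 11% = 5.72%.
Total: 89% + 2.695% + 5.72% = 97.415%.
Rounded: 97.42%.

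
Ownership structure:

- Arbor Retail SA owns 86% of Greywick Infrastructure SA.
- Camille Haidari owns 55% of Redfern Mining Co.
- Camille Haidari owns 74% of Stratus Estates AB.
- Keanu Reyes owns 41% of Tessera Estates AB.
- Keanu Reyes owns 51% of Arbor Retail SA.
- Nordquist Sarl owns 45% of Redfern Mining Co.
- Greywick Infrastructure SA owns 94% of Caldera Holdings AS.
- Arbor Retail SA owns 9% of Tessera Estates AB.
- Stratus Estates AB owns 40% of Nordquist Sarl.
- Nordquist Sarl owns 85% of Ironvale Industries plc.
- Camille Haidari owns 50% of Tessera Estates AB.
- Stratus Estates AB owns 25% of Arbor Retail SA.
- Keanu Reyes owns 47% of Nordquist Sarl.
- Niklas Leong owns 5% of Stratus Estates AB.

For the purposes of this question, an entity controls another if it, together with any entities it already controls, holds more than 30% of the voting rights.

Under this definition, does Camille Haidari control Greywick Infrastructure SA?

Camille holds 74% of Stratus, so Camille controls Stratus.
Stratus holds 40% of Nordquist, so Camille controls Nordquist.
Camille holds 50% of Tessera, so Camille controls Tessera.
Nordquist and Camille together hold 45% + 55% = 100% of Redfern, so Camille controls Redfern.
Nordquist holds 85% of Ironvale, so Camille controls Ironvale.
Neither Camille nor any entity Camille controls holds any voting interest in Greywick.
So Camille does not control Greywick.

No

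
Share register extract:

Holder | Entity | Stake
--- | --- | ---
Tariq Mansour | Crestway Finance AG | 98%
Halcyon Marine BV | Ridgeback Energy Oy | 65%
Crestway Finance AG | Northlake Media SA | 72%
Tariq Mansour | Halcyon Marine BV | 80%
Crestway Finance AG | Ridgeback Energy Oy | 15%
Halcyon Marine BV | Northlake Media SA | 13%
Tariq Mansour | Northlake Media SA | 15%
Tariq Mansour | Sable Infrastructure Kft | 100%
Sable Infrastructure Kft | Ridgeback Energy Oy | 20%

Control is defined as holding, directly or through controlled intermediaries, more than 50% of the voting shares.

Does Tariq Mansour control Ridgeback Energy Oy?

Tariq holds 80% of Halcyon, so Tariq controls Halcyon.
Tariq holds 100% of Sable, so Tariq controls Sable.
Tariq holds 98% of Crestway, so Tariq controls Crestway.
Sable and Crestway and Halcyon together hold 20% + 15% + 65% = 100% of Ridgeback, so Tariq controls Ridgeback.

Yes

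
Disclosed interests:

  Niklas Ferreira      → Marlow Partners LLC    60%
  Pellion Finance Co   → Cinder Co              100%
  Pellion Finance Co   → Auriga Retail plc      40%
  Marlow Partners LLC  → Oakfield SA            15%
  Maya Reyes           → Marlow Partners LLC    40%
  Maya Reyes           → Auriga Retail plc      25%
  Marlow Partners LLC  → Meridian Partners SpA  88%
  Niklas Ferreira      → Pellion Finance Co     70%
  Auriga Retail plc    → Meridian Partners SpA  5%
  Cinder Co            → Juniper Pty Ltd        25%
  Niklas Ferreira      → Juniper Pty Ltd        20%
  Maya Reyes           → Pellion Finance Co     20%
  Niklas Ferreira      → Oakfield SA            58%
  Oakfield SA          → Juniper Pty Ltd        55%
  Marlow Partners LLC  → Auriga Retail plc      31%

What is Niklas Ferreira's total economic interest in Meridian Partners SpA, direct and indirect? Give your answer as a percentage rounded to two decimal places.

55.13%

Niklas reaches Meridian along 3 paths.
Via Marlow: 60% × 88% = 52.8%.
Via Pellion → Auriga: 70% × 40% × 5% = 1.4%.
Via Marlow → Auriga: 60% × 31% × 5% = 0.93%.
Total: 52.8% + 1.4% + 0.93% = 55.13%.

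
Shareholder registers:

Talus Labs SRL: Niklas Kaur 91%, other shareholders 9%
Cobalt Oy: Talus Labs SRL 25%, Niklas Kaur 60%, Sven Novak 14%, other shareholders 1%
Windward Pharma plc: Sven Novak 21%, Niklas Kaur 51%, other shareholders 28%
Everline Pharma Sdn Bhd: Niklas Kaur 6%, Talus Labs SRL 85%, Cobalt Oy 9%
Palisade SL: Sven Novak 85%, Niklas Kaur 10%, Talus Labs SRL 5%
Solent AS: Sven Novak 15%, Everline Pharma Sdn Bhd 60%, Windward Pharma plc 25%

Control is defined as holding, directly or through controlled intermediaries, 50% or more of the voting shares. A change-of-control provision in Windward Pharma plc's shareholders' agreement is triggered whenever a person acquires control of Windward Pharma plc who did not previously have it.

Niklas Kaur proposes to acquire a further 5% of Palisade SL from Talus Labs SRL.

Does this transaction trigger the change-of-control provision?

The purchase adds only to Niklas's holdings (Talus's stake shrinks), so Niklas is the only person who could newly come to control Windward.
Niklas holds 51% of Windward, so Niklas controls Windward.
So Niklas already controls Windward before the transaction.
After the purchase, Niklas's direct stake in Palisade rises to 10% + 5% = 15%, and Talus's stake falls to 0%.
Niklas controlled Windward already, so this is not a new person acquiring control; every other person's position is unchanged or reduced.
No new person acquires control, so the clause is not triggered.

No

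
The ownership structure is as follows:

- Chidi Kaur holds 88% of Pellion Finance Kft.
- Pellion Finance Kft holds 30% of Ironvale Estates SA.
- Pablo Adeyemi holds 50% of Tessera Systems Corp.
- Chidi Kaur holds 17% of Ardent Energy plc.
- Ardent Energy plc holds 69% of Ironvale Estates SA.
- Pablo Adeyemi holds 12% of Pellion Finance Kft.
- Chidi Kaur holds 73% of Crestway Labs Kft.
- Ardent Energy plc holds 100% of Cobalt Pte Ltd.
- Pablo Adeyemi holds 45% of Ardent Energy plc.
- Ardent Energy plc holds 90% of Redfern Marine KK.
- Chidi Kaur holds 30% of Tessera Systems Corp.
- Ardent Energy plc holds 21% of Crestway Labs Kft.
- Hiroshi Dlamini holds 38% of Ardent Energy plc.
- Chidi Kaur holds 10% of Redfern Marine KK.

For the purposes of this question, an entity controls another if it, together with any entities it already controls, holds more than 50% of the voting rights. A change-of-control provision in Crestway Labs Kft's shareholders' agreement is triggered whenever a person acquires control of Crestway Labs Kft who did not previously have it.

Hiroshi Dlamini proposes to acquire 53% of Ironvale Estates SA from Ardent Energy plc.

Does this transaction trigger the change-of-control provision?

No

The purchase adds only to Hiroshi's holdings (Ardent's stake shrinks), so Hiroshi is the only person who could newly come to control Crestway.
Hiroshi's largest direct stake is 38% in Ardent, which does not meet the threshold, so Hiroshi controls no company.
Neither Hiroshi nor any entity Hiroshi controls holds any voting interest in Crestway.
So before the transaction, Hiroshi does not control Crestway.
After the purchase, Hiroshi holds 53% of Ironvale directly, and Ardent's stake falls to 16%.
Hiroshi holds 53% of Ironvale, so Hiroshi controls Ironvale.
After the transaction, neither Hiroshi nor any entity Hiroshi controls holds a voting interest in Crestway, so Hiroshi still does not control it.
No new person acquires control, so the clause is not triggered.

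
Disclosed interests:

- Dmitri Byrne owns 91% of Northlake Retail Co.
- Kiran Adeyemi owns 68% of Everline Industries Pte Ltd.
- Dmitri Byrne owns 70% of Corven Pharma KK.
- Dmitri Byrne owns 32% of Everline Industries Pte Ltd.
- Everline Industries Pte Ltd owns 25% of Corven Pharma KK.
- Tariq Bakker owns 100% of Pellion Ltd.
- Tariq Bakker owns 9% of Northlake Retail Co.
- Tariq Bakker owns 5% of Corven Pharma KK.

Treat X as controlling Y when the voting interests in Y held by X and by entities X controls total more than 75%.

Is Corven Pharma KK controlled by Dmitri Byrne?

No

Dmitri holds 91% of Northlake, so Dmitri controls Northlake.
In Corven, Dmitri's side holds only 70%, not > 75%.
So Dmitri does not control Corven.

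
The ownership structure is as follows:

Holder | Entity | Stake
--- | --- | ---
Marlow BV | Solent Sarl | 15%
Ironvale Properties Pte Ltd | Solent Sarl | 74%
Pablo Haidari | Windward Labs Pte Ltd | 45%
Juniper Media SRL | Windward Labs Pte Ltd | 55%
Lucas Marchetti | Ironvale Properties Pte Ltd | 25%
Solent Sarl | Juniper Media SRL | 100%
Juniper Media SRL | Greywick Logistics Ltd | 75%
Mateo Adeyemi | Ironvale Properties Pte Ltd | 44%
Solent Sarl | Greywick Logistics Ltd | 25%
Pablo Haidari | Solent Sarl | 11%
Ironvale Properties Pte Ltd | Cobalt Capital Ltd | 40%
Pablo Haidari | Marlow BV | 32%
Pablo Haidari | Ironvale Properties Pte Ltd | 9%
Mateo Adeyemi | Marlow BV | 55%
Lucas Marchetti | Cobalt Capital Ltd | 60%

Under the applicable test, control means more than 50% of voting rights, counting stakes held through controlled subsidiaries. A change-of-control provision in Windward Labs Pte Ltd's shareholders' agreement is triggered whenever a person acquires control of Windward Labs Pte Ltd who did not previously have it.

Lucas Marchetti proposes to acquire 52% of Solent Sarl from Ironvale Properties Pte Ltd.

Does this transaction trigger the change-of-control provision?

The purchase adds only to Lucas's holdings (Ironvale's stake shrinks), so Lucas is the only person who could newly come to control Windward.
Lucas holds 60% of Cobalt, so Lucas controls Cobalt.
Neither Lucas nor any entity Lucas controls holds any voting interest in Windward.
So before the transaction, Lucas does not control Windward.
After the purchase, Lucas holds 52% of Solent directly, and Ironvale's stake falls to 22%.
Lucas holds 52% of Solent, so Lucas controls Solent.
Solent holds 100% of Juniper, so Lucas controls Juniper.
Juniper holds 55% of Windward, so Lucas controls Windward.
Lucas did not control Windward before and does after, so the clause is triggered.

Yes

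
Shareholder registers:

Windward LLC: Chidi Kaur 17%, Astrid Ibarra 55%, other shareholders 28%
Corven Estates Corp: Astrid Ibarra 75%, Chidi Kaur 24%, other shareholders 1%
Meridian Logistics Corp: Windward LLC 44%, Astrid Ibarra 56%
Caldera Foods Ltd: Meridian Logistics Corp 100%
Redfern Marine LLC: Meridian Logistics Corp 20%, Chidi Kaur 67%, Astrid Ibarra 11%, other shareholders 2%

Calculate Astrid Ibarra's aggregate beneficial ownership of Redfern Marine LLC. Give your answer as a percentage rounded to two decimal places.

Astrid reaches Redfern along 3 paths.
Via Windward → Meridian: 55% × 44% × 20% = 4.84%.
Via Meridian: 56% × 20% = 11.2%.
Direct stake: 11% = 11%.
Total: 4.84% + 11.2% + 11% = 27.04%.

27.04%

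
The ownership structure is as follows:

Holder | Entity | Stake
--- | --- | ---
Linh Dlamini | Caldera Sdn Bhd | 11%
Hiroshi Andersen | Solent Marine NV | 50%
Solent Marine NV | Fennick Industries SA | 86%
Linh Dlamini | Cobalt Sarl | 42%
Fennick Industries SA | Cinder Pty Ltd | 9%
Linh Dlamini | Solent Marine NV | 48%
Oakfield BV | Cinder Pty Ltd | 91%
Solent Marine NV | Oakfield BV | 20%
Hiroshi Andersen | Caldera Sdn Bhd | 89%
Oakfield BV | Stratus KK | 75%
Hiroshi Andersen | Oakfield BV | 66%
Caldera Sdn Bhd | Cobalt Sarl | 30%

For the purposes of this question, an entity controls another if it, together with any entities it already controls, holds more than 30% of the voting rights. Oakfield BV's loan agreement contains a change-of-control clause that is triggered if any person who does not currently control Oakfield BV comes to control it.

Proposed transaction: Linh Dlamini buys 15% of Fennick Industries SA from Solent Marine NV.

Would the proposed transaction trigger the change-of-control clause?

The purchase adds only to Linh's holdings (Solent's stake shrinks), so Linh is the only person who could newly come to control Oakfield.
Linh holds 48% of Solent, so Linh controls Solent.
Solent holds 86% of Fennick, so Linh controls Fennick.
Linh holds 42% of Cobalt, so Linh controls Cobalt.
In Oakfield, Linh's side holds only 20%, not > 30%.
So before the transaction, Linh does not control Oakfield.
After the purchase, Linh holds 15% of Fennick directly, and Solent's stake falls to 71%.
Solent and Linh together hold 71% + 15% = 86% of Fennick, so Linh controls Fennick.
After the transaction, Linh's side holds 20% of Oakfield, not > 30%, so Linh still does not control Oakfield.
No new person acquires control, so the clause is not triggered.

No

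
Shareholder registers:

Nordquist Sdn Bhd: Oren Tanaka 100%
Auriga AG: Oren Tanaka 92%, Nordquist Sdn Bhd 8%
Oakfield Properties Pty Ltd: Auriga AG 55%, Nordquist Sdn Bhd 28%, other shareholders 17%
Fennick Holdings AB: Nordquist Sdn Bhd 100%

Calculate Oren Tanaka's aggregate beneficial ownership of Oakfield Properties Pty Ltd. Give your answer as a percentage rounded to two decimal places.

83.00%

Oren reaches Oakfield along 3 paths.
Via Auriga: 92% × 55% = 50.6%.
Via Nordquist → Auriga: 100% × 8% × 55% = 4.4%.
Via Nordquist: 100% × 28% = 28%.
Total: 50.6% + 4.4% + 28% = 83%.
Rounded: 83.00%.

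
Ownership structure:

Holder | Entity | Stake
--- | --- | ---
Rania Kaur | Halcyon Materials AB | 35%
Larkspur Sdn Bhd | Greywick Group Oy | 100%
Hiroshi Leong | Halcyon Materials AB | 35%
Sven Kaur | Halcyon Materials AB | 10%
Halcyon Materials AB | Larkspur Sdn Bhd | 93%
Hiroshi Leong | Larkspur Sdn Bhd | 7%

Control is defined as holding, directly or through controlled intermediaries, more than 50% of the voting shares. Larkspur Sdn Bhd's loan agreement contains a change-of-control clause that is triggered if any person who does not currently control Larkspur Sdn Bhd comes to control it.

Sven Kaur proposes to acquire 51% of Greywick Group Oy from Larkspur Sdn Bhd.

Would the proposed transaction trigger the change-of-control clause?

The purchase adds only to Sven's holdings (Larkspur's stake shrinks), so Sven is the only person who could newly come to control Larkspur.
Sven's largest direct stake is 10% in Halcyon, which does not meet the threshold, so Sven controls no company.
Neither Sven nor any entity Sven controls holds any voting interest in Larkspur.
So before the transaction, Sven does not control Larkspur.
After the purchase, Sven holds 51% of Greywick directly, and Larkspur's stake falls to 49%.
Sven holds 51% of Greywick, so Sven controls Greywick.
After the transaction, neither Sven nor any entity Sven controls holds a voting interest in Larkspur, so Sven still does not control it.
No new person acquires control, so the clause is not triggered.

No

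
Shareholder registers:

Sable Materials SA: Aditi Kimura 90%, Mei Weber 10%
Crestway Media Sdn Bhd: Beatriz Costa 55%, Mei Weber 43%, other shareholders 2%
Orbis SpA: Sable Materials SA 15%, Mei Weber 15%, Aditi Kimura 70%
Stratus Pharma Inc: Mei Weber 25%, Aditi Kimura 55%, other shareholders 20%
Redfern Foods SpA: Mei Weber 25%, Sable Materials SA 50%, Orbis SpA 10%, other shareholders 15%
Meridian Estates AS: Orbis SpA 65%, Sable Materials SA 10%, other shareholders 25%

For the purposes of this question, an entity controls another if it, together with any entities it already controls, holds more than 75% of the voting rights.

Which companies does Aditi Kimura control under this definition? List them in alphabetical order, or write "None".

Aditi holds 90% of Sable, so Aditi controls Sable.
Sable and Aditi together hold 15% + 70% = 85% of Orbis, so Aditi controls Orbis.
No other company's threshold is met.

Orbis SpA, Sable Materials SA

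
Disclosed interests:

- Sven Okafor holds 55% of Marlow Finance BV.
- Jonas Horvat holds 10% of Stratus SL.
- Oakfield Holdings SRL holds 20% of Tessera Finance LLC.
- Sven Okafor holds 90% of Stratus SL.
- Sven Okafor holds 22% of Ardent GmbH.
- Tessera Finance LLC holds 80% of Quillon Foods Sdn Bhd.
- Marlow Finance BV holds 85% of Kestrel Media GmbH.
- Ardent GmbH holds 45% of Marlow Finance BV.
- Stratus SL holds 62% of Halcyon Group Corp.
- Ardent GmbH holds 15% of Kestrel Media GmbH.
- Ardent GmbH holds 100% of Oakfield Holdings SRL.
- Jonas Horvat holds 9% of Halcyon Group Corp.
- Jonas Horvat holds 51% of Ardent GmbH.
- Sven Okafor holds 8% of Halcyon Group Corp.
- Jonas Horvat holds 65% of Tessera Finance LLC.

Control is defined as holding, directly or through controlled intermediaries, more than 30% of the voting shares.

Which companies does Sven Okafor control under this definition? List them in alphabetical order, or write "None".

Sven holds 90% of Stratus, so Sven controls Stratus.
Stratus and Sven together hold 62% + 8% = 70% of Halcyon, so Sven controls Halcyon.
Sven holds 55% of Marlow, so Sven controls Marlow.
Marlow holds 85% of Kestrel, so Sven controls Kestrel.
No other company's threshold is met.

Halcyon Group Corp, Kestrel Media GmbH, Marlow Finance BV, Stratus SL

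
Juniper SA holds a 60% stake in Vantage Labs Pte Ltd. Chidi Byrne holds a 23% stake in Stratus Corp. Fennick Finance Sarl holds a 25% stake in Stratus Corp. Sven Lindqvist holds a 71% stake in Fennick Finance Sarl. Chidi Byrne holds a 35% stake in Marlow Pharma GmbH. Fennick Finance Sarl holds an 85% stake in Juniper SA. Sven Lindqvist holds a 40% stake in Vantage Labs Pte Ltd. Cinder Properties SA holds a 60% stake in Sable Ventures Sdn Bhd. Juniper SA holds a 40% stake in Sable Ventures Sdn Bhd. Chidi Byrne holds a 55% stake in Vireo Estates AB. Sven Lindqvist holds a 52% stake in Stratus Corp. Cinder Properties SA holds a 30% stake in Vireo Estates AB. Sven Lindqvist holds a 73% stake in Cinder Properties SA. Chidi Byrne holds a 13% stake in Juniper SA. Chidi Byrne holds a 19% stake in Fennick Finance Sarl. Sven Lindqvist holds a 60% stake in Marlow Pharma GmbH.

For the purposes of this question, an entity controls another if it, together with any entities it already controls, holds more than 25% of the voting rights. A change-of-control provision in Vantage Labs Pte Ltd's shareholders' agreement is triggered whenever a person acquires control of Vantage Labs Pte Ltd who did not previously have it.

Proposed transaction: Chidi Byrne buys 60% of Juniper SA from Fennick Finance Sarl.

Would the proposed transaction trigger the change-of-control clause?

The purchase adds only to Chidi's holdings (Fennick's stake shrinks), so Chidi is the only person who could newly come to control Vantage.
Chidi holds 55% of Vireo, so Chidi controls Vireo.
Chidi holds 35% of Marlow, so Chidi controls Marlow.
Neither Chidi nor any entity Chidi controls holds any voting interest in Vantage.
So before the transaction, Chidi does not control Vantage.
After the purchase, Chidi's direct stake in Juniper rises to 13% + 60% = 73%, and Fennick's stake falls to 25%.
Chidi holds 73% of Juniper, so Chidi controls Juniper.
Juniper holds 60% of Vantage, so Chidi controls Vantage.
Chidi did not control Vantage before and does after, so the clause is triggered.

Yes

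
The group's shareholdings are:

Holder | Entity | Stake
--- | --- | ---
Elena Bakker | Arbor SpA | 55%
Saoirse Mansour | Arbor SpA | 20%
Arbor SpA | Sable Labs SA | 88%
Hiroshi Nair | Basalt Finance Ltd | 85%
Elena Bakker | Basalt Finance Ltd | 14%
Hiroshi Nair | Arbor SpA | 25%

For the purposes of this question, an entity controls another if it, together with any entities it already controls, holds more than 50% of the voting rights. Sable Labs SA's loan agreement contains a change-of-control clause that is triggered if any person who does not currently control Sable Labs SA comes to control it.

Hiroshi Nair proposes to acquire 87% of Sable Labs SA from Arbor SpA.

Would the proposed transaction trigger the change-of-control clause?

Yes

The purchase adds only to Hiroshi's holdings (Arbor's stake shrinks), so Hiroshi is the only person who could newly come to control Sable.
Hiroshi holds 85% of Basalt, so Hiroshi controls Basalt.
Neither Hiroshi nor any entity Hiroshi controls holds any voting interest in Sable.
So before the transaction, Hiroshi does not control Sable.
After the purchase, Hiroshi holds 87% of Sable directly, and Arbor's stake falls to 1%.
Hiroshi holds 87% of Sable, so Hiroshi controls Sable.
Hiroshi did not control Sable before and does after, so the clause is triggered.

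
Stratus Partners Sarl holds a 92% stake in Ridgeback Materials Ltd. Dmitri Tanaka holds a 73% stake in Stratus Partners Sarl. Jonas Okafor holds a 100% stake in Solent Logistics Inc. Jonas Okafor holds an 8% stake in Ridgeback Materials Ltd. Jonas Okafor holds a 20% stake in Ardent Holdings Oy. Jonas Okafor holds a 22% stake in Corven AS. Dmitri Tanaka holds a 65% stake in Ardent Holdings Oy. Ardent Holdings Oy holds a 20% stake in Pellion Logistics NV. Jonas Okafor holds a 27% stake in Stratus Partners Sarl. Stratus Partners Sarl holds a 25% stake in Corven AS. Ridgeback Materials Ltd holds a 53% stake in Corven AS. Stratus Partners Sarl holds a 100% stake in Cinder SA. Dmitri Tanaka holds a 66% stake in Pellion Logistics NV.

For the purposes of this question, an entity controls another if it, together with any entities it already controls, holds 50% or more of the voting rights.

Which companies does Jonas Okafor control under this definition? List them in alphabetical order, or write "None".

Jonas holds 100% of Solent, so Jonas controls Solent.
No other company's threshold is met.

Solent Logistics Inc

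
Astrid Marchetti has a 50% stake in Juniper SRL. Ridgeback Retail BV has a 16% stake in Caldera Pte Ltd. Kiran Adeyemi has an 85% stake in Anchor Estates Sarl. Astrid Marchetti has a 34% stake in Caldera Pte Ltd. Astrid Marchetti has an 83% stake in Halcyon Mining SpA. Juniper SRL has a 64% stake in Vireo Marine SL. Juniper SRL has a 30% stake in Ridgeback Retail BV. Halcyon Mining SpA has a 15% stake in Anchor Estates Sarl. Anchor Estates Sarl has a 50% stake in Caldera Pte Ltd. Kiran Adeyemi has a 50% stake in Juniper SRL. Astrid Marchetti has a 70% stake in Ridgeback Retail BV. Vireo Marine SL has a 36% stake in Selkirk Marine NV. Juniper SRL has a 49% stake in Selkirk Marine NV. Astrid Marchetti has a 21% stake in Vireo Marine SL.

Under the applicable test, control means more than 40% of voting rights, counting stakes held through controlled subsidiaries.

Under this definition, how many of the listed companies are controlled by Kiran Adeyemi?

5

Kiran holds 50% of Juniper, so Kiran controls Juniper.
Kiran holds 85% of Anchor, so Kiran controls Anchor.
Anchor holds 50% of Caldera, so Kiran controls Caldera.
Juniper holds 64% of Vireo, so Kiran controls Vireo.
Vireo and Juniper together hold 36% + 49% = 85% of Selkirk, so Kiran controls Selkirk.
No other company's threshold is met.
Kiran controls 5 companies.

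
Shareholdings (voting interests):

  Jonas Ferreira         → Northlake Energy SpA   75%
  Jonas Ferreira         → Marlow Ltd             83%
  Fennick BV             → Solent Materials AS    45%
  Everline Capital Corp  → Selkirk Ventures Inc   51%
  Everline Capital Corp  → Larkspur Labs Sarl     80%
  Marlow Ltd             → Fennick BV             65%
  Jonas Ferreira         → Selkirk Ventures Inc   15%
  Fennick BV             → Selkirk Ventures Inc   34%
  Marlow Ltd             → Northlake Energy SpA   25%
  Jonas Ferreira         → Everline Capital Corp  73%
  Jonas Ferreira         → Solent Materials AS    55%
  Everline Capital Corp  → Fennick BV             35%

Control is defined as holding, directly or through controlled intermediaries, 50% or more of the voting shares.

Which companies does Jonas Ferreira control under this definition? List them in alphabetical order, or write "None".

Everline Capital Corp, Fennick BV, Larkspur Labs Sarl, Marlow Ltd, Northlake Energy SpA, Selkirk Ventures Inc, Solent Materials AS

Jonas holds 73% of Everline, so Jonas controls Everline.
Jonas holds 83% of Marlow, so Jonas controls Marlow.
Everline and Marlow together hold 35% + 65% = 100% of Fennick, so Jonas controls Fennick.
Everline and Fennick and Jonas together hold 51% + 34% + 15% = 100% of Selkirk, so Jonas controls Selkirk.
Jonas and Marlow together hold 75% + 25% = 100% of Northlake, so Jonas controls Northlake.
Everline holds 80% of Larkspur, so Jonas controls Larkspur.
Jonas and Fennick together hold 55% + 45% = 100% of Solent, so Jonas controls Solent.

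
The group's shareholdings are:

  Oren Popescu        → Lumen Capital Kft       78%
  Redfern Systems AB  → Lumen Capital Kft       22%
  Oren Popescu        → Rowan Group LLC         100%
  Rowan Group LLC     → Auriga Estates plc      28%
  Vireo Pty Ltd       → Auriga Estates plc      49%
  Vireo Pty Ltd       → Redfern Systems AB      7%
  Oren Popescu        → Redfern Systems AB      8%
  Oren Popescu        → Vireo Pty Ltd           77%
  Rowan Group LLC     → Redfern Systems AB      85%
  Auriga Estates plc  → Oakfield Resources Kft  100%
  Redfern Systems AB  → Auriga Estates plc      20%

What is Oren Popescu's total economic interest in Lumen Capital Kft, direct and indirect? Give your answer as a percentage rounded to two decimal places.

99.65%

Oren reaches Lumen along 4 paths.
Via Rowan → Redfern: 100% × 85% × 22% = 18.7%.
Via Redfern: 8% × 22% = 1.76%.
Via Vireo → Redfern: 77% × 7% × 22% = 1.1858%.
Direct stake: 78% = 78%.
Total: 18.7% + 1.76% + 1.1858% + 78% = 99.6458%.
Rounded: 99.65%.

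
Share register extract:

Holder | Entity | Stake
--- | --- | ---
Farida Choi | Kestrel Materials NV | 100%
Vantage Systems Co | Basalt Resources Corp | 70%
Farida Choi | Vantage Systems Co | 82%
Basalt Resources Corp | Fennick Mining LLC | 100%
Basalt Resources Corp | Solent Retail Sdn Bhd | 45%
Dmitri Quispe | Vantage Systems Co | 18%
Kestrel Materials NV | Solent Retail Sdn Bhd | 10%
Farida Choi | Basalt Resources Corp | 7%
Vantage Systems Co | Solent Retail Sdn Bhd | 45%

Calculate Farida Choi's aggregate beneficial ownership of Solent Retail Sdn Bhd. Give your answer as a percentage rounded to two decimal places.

Farida reaches Solent along 4 paths.
Via Vantage → Basalt: 82% × 70% × 45% = 25.83%.
Via Basalt: 7% × 45% = 3.15%.
Via Kestrel: 100% × 10% = 10%.
Via Vantage: 82% × 45% = 36.9%.
Total: 25.83% + 3.15% + 10% + 36.9% = 75.88%.

75.88%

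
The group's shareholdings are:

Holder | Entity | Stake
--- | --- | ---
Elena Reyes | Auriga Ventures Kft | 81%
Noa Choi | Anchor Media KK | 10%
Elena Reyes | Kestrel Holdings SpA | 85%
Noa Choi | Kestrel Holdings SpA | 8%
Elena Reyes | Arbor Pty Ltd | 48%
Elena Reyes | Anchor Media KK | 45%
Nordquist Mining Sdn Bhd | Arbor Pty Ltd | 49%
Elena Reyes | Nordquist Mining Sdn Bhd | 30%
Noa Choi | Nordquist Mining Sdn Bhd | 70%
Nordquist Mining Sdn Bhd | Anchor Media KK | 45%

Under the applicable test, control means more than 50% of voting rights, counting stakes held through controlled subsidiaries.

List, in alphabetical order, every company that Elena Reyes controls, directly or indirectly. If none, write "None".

Elena holds 85% of Kestrel, so Elena controls Kestrel.
Elena holds 81% of Auriga, so Elena controls Auriga.
No other company's threshold is met.

Auriga Ventures Kft, Kestrel Holdings SpA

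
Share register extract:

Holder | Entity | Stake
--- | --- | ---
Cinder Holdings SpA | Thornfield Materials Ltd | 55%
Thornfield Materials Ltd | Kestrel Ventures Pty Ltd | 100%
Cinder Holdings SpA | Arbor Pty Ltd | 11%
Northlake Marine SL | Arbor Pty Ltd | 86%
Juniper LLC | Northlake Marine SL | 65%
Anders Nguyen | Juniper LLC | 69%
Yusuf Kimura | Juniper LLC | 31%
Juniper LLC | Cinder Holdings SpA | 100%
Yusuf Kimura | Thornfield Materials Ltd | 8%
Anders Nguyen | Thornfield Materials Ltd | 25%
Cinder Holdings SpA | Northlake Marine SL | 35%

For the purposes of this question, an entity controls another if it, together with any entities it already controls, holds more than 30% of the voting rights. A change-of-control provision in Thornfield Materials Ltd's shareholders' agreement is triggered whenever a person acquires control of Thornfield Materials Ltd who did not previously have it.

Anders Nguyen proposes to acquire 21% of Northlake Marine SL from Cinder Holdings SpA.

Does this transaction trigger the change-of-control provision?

The purchase adds only to Anders's holdings (Cinder's stake shrinks), so Anders is the only person who could newly come to control Thornfield.
Anders holds 69% of Juniper, so Anders controls Juniper.
Juniper holds 100% of Cinder, so Anders controls Cinder.
Cinder and Anders together hold 55% + 25% = 80% of Thornfield, so Anders controls Thornfield.
So Anders already controls Thornfield before the transaction.
After the purchase, Anders holds 21% of Northlake directly, and Cinder's stake falls to 14%.
Anders controlled Thornfield already, so this is not a new person acquiring control; every other person's position is unchanged or reduced.
No new person acquires control, so the clause is not triggered.

No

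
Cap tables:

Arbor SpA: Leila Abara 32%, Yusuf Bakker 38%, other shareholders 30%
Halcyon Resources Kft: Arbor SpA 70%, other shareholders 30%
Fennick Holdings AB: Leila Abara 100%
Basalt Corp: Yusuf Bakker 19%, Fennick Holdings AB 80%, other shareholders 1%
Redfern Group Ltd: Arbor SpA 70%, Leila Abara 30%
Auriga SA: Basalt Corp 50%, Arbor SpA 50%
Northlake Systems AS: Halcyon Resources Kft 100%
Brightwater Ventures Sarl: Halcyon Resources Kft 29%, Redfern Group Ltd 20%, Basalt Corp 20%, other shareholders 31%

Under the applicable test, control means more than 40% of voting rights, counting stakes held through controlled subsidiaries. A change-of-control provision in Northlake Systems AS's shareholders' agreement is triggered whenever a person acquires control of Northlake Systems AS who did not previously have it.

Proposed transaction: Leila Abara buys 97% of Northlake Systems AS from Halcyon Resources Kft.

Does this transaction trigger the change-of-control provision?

The purchase adds only to Leila's holdings (Halcyon's stake shrinks), so Leila is the only person who could newly come to control Northlake.
Leila holds 100% of Fennick, so Leila controls Fennick.
Fennick holds 80% of Basalt, so Leila controls Basalt.
Basalt holds 50% of Auriga, so Leila controls Auriga.
Neither Leila nor any entity Leila controls holds any voting interest in Northlake.
So before the transaction, Leila does not control Northlake.
After the purchase, Leila holds 97% of Northlake directly, and Halcyon's stake falls to 3%.
Leila holds 97% of Northlake, so Leila controls Northlake.
Leila did not control Northlake before and does after, so the clause is triggered.

Yes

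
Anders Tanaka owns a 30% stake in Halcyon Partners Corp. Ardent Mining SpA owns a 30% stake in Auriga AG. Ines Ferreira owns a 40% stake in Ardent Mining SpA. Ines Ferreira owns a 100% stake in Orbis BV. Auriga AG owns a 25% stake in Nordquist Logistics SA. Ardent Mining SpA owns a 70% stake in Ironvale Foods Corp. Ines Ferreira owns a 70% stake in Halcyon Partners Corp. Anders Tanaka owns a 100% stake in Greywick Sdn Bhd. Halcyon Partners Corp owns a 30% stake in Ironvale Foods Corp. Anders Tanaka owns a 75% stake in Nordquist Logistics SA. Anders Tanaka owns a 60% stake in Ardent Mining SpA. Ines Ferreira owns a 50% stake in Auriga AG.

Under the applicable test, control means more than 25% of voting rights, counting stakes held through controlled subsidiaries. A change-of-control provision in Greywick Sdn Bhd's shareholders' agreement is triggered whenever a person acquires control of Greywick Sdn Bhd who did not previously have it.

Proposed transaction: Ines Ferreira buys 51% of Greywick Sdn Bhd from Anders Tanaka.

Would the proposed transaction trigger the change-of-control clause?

The purchase adds only to Ines's holdings (Anders's stake shrinks), so Ines is the only person who could newly come to control Greywick.
Ines holds 40% of Ardent, so Ines controls Ardent.
Ines holds 70% of Halcyon, so Ines controls Halcyon.
Ines holds 100% of Orbis, so Ines controls Orbis.
Ines and Ardent together hold 50% + 30% = 80% of Auriga, so Ines controls Auriga.
Ardent and Halcyon together hold 70% + 30% = 100% of Ironvale, so Ines controls Ironvale.
Neither Ines nor any entity Ines controls holds any voting interest in Greywick.
So before the transaction, Ines does not control Greywick.
After the purchase, Ines holds 51% of Greywick directly, and Anders's stake falls to 49%.
Ines holds 51% of Greywick, so Ines controls Greywick.
Ines did not control Greywick before and does after, so the clause is triggered.

Yes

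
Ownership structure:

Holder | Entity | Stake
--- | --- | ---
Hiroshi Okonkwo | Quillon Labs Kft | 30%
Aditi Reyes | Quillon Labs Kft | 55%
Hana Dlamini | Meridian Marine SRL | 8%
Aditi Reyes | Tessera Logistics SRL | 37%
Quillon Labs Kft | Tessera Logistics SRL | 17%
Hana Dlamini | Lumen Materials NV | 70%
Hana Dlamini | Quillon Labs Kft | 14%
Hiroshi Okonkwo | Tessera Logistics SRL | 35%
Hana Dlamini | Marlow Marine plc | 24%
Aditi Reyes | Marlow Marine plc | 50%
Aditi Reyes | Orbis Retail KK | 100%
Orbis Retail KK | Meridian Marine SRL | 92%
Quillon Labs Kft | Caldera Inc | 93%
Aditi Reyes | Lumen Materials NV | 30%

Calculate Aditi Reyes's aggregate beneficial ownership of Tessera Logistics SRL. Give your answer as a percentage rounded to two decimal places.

Aditi reaches Tessera along 2 paths.
Direct stake: 37% = 37%.
Via Quillon: 55% × 17% = 9.35%.
Total: 37% + 9.35% = 46.35%.

46.35%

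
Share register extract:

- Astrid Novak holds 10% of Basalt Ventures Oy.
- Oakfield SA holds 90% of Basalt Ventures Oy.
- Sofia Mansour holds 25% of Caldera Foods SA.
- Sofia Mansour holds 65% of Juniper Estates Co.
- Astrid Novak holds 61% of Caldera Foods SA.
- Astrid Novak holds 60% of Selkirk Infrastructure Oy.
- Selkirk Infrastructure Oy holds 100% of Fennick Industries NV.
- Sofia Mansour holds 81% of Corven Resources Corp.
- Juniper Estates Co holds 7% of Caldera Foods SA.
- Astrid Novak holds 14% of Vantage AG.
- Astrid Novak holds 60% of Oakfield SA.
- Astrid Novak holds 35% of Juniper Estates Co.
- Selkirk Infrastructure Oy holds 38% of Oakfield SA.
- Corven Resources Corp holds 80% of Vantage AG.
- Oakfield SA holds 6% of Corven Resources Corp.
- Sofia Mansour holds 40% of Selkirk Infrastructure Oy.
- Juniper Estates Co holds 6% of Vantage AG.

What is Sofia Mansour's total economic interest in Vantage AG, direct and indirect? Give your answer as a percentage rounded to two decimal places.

69.43%

Sofia reaches Vantage along 3 paths.
Via Juniper: 65% × 6% = 3.9%.
Via Corven: 81% × 80% = 64.8%.
Via Selkirk → Oakfield → Corven: 40% × 38% × 6% × 80% = 0.7296%.
Total: 3.9% + 64.8% + 0.7296% = 69.4296%.
Rounded: 69.43%.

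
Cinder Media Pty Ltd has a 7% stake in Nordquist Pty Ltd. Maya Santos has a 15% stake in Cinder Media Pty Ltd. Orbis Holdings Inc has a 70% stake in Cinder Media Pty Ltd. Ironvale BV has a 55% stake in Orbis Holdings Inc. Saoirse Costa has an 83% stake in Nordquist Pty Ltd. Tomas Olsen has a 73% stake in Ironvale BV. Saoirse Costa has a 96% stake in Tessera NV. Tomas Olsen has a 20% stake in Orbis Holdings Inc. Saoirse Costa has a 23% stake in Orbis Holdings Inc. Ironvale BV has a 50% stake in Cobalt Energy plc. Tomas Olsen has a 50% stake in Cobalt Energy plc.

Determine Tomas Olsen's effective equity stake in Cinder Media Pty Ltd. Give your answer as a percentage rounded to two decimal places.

Tomas reaches Cinder along 2 paths.
Via Ironvale → Orbis: 73% × 55% × 70% = 28.105%.
Via Orbis: 20% × 70% = 14%.
Total: 28.105% + 14% = 42.105%.
Rounded: 42.11%.

42.11%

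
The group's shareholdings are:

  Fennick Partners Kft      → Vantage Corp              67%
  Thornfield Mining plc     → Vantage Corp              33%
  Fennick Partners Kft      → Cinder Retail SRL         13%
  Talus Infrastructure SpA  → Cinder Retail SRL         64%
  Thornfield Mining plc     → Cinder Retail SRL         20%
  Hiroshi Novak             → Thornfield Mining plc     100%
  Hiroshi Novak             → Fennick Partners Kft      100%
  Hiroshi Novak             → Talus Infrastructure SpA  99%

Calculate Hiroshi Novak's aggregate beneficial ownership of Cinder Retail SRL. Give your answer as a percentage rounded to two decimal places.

96.36%

Hiroshi reaches Cinder along 3 paths.
Via Talus: 99% × 64% = 63.36%.
Via Thornfield: 100% × 20% = 20%.
Via Fennick: 100% × 13% = 13%.
Total: 63.36% + 20% + 13% = 96.36%.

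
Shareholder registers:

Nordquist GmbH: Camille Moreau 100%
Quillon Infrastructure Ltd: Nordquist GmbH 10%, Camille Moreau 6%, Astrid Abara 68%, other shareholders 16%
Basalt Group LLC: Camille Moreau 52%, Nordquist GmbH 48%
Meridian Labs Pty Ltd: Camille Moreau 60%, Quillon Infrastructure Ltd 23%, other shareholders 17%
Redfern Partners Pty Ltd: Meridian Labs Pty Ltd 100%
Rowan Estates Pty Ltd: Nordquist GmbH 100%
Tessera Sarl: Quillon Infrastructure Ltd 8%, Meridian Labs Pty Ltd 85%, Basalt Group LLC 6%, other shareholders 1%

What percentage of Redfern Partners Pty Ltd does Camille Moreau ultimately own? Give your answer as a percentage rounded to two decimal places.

63.68%

Camille reaches Redfern along 3 paths.
Via Meridian: 60% × 100% = 60%.
Via Nordquist → Quillon → Meridian: 100% × 10% × 23% × 100% = 2.3%.
Via Quillon → Meridian: 6% × 23% × 100% = 1.38%.
Total: 60% + 2.3% + 1.38% = 63.68%.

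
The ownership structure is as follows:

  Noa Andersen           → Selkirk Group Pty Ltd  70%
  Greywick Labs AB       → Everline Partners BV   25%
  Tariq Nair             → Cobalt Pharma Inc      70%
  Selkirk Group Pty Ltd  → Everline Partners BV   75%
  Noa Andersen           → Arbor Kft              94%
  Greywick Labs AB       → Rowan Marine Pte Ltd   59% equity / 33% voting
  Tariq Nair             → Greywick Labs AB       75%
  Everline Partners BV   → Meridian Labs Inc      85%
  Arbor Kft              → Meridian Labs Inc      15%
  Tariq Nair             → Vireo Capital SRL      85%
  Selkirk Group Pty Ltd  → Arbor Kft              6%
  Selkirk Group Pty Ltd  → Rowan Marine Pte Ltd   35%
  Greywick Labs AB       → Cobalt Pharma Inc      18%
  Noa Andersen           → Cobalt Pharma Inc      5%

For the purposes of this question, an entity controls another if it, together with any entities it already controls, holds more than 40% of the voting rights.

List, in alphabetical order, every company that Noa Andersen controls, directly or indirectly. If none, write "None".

Noa holds 70% of Selkirk, so Noa controls Selkirk.
Selkirk and Noa together hold 6% + 94% = 100% of Arbor, so Noa controls Arbor.
Selkirk holds 75% of Everline, so Noa controls Everline.
Arbor and Everline together hold 15% + 85% = 100% of Meridian, so Noa controls Meridian.
No other company's threshold is met.

Arbor Kft, Everline Partners BV, Meridian Labs Inc, Selkirk Group Pty Ltd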